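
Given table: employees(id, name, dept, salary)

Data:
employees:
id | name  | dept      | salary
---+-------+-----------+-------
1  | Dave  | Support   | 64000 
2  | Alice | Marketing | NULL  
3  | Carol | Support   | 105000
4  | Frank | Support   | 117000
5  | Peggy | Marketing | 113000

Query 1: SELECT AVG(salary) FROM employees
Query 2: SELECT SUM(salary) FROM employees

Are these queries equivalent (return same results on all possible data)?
No, not equivalent

Query 1 returns: [(99750.0,)]
Query 2 returns: [(399000,)]

Reason: AVG vs SUM give different aggregate values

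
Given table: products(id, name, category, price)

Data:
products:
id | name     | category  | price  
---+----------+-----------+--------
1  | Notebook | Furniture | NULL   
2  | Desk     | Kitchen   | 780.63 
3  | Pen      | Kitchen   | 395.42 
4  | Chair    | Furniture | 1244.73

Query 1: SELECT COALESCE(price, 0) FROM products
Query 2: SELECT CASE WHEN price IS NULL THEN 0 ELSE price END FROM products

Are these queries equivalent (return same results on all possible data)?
Yes, equivalent

Both queries return: [(0,), (395.42,), (780.63,), (1244.73,)]

Reason: COALESCE vs CASE for NULL handling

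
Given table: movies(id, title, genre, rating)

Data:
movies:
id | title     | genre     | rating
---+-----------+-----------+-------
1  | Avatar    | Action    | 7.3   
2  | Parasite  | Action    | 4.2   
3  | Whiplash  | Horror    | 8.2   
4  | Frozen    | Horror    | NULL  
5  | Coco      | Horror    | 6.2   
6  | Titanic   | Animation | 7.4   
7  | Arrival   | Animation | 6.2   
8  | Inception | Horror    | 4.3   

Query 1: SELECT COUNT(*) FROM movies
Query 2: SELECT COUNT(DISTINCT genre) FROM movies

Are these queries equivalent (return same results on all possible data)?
No, not equivalent

Query 1 returns: [(8,)]
Query 2 returns: [(3,)]

Reason: COUNT(*) counts rows, COUNT(DISTINCT genre) counts unique genres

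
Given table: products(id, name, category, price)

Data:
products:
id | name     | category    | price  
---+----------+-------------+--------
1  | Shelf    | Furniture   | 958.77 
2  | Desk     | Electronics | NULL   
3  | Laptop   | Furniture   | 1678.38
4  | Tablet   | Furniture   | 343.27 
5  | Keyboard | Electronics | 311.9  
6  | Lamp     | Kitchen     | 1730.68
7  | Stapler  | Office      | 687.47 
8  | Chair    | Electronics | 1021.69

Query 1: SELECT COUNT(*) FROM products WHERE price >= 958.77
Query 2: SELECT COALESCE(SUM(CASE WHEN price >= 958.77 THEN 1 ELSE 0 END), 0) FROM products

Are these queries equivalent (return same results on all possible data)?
Yes, equivalent

Both queries return: [(4,)]

Reason: COUNT with WHERE vs conditional SUM (COALESCE handles empty-table NULL)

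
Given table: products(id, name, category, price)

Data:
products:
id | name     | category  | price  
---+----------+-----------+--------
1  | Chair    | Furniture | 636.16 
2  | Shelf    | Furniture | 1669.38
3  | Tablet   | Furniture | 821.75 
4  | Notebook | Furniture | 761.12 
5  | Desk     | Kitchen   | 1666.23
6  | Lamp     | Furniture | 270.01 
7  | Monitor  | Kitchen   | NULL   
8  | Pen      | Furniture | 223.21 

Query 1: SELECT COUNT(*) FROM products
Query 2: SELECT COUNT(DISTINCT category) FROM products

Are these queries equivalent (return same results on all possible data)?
No, not equivalent

Query 1 returns: [(8,)]
Query 2 returns: [(2,)]

Reason: COUNT(*) counts rows, COUNT(DISTINCT category) counts unique categorys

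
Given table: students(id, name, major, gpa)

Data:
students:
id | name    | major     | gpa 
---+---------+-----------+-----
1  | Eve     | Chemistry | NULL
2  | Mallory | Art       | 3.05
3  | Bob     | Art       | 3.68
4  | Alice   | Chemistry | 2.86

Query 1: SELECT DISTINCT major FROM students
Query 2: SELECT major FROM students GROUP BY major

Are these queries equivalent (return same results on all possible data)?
Yes, equivalent

Both queries return: [('Art',), ('Chemistry',)]

Reason: Both get unique majors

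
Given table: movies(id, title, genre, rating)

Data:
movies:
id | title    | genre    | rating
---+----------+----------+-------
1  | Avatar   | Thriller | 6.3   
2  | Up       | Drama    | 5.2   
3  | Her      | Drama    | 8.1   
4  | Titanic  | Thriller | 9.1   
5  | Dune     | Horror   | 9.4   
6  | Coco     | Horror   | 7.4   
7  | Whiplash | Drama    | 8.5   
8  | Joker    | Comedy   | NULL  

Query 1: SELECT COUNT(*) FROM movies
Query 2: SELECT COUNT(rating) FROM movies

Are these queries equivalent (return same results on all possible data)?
No, not equivalent

Query 1 returns: [(8,)]
Query 2 returns: [(7,)]

Reason: COUNT(*) includes NULLs, COUNT(column) excludes them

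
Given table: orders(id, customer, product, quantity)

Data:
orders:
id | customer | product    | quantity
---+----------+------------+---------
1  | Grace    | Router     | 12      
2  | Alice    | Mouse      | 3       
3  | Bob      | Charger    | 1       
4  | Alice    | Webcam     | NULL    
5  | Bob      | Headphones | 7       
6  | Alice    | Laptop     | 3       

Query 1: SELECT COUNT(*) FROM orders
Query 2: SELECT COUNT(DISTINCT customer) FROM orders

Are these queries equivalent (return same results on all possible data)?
No, not equivalent

Query 1 returns: [(6,)]
Query 2 returns: [(3,)]

Reason: COUNT(*) counts rows, COUNT(DISTINCT customer) counts unique customers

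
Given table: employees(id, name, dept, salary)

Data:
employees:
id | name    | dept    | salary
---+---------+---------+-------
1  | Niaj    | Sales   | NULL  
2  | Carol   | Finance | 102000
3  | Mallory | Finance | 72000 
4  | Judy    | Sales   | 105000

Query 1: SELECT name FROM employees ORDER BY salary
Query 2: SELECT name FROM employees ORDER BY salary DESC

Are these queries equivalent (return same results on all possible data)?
No, not equivalent

Query 1 returns: [('Niaj',), ('Mallory',), ('Carol',), ('Judy',)]
Query 2 returns: [('Judy',), ('Carol',), ('Mallory',), ('Niaj',)]

Reason: ASC vs DESC gives opposite ordering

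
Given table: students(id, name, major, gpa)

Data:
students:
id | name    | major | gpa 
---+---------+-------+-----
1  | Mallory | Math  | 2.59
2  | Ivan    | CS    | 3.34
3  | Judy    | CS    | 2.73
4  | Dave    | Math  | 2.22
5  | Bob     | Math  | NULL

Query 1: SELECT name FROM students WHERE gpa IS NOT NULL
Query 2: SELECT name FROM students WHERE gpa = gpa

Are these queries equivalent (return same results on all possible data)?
Yes, equivalent

Both queries return: [('Dave',), ('Ivan',), ('Judy',), ('Mallory',)]

Reason: IS NOT NULL vs self-equality (both exclude NULLs)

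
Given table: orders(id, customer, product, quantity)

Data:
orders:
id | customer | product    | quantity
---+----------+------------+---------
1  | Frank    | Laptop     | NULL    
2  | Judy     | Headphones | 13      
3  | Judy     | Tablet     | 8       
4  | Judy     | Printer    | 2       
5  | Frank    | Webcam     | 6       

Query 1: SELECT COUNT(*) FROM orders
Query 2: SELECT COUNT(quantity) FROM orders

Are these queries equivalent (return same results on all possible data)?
No, not equivalent

Query 1 returns: [(5,)]
Query 2 returns: [(4,)]

Reason: COUNT(*) includes NULLs, COUNT(column) excludes them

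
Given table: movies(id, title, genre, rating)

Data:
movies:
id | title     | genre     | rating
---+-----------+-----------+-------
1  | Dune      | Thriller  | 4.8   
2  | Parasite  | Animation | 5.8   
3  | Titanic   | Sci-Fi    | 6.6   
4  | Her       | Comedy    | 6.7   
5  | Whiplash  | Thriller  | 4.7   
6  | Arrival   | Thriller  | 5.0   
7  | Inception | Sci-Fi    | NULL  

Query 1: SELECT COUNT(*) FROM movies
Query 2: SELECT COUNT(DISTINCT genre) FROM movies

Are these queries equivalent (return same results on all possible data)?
No, not equivalent

Query 1 returns: [(7,)]
Query 2 returns: [(4,)]

Reason: COUNT(*) counts rows, COUNT(DISTINCT genre) counts unique genres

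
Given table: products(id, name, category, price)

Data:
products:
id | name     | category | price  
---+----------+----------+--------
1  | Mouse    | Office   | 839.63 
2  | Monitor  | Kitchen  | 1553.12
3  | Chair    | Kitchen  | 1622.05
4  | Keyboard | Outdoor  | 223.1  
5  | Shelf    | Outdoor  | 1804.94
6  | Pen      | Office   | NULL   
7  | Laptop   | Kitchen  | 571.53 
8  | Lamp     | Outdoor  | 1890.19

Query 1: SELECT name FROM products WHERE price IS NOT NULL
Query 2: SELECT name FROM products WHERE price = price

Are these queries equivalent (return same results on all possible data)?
Yes, equivalent

Both queries return: [('Chair',), ('Keyboard',), ('Lamp',), ('Laptop',), ('Monitor',), ('Mouse',), ('Shelf',)]

Reason: IS NOT NULL vs self-equality (both exclude NULLs)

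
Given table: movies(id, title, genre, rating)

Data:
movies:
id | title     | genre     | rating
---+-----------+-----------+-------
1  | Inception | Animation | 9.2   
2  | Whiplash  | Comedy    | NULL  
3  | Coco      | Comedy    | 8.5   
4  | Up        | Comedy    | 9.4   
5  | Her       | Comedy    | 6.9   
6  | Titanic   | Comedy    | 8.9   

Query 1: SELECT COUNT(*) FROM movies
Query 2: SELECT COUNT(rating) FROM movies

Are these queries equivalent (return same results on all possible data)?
No, not equivalent

Query 1 returns: [(6,)]
Query 2 returns: [(5,)]

Reason: COUNT(*) includes NULLs, COUNT(column) excludes them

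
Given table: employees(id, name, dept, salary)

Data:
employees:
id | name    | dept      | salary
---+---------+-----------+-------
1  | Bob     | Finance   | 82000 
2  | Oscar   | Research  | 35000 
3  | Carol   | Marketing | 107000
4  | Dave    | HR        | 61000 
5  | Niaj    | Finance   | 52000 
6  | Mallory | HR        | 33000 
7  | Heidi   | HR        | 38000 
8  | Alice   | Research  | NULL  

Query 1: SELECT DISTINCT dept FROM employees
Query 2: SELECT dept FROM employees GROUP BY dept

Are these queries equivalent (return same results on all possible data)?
Yes, equivalent

Both queries return: [('Finance',), ('HR',), ('Marketing',), ('Research',)]

Reason: Both get unique depts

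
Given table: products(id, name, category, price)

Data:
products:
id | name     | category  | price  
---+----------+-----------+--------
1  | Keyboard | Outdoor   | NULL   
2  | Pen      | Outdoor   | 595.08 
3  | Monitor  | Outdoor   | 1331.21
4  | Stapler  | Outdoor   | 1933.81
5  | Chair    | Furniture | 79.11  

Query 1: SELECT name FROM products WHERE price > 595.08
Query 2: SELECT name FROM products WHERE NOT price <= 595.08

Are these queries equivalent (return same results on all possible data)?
Yes, equivalent

Both queries return: [('Monitor',), ('Stapler',)]

Reason: Both filter price > 595.08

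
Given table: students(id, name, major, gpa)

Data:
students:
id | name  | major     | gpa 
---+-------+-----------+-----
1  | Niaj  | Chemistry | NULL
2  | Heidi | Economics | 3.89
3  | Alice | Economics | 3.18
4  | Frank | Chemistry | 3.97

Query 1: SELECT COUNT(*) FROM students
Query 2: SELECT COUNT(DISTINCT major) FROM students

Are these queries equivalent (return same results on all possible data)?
No, not equivalent

Query 1 returns: [(4,)]
Query 2 returns: [(2,)]

Reason: COUNT(*) counts rows, COUNT(DISTINCT major) counts unique majors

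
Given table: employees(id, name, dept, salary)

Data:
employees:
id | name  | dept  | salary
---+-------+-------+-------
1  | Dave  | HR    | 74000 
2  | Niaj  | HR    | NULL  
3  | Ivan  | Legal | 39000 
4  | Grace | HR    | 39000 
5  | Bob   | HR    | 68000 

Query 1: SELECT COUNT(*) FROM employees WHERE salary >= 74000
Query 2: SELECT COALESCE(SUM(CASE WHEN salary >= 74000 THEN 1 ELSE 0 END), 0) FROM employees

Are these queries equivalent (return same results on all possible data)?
Yes, equivalent

Both queries return: [(1,)]

Reason: COUNT with WHERE vs conditional SUM (COALESCE handles empty-table NULL)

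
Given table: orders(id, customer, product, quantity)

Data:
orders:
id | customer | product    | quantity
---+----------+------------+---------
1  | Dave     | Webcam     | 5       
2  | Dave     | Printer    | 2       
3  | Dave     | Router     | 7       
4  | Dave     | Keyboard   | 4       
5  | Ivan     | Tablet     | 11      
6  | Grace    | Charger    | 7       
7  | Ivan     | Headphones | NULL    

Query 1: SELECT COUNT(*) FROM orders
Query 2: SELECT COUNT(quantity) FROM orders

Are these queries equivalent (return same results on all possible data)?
No, not equivalent

Query 1 returns: [(7,)]
Query 2 returns: [(6,)]

Reason: COUNT(*) includes NULLs, COUNT(column) excludes them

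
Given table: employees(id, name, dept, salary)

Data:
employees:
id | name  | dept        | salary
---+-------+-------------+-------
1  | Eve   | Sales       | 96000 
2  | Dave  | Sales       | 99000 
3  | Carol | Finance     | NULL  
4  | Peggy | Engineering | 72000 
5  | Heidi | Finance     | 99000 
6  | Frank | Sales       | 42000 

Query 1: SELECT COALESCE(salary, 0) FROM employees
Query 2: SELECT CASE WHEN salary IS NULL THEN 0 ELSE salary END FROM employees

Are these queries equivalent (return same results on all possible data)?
Yes, equivalent

Both queries return: [(0,), (42000,), (72000,), (96000,), (99000,), (99000,)]

Reason: COALESCE vs CASE for NULL handling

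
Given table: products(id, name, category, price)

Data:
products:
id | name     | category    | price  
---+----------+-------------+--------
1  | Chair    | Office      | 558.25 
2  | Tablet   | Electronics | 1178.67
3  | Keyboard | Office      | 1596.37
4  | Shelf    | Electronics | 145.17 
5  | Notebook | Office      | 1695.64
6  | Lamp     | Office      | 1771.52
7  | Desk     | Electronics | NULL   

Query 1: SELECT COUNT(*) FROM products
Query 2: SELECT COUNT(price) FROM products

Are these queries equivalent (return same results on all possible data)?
No, not equivalent

Query 1 returns: [(7,)]
Query 2 returns: [(6,)]

Reason: COUNT(*) includes NULLs, COUNT(column) excludes them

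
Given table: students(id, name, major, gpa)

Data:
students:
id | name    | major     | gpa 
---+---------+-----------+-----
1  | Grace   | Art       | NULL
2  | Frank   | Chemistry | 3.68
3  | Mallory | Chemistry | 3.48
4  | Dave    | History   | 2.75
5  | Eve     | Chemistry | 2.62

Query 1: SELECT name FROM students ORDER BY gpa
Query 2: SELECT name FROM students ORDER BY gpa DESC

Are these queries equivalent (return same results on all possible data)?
No, not equivalent

Query 1 returns: [('Grace',), ('Eve',), ('Dave',), ('Mallory',), ('Frank',)]
Query 2 returns: [('Frank',), ('Mallory',), ('Dave',), ('Eve',), ('Grace',)]

Reason: ASC vs DESC gives opposite ordering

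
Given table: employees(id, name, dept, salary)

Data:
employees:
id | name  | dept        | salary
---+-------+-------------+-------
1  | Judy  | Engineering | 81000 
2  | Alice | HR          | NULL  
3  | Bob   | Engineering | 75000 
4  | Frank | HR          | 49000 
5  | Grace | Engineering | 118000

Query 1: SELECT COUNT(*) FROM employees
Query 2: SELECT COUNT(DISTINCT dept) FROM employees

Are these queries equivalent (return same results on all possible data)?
No, not equivalent

Query 1 returns: [(5,)]
Query 2 returns: [(2,)]

Reason: COUNT(*) counts rows, COUNT(DISTINCT dept) counts unique depts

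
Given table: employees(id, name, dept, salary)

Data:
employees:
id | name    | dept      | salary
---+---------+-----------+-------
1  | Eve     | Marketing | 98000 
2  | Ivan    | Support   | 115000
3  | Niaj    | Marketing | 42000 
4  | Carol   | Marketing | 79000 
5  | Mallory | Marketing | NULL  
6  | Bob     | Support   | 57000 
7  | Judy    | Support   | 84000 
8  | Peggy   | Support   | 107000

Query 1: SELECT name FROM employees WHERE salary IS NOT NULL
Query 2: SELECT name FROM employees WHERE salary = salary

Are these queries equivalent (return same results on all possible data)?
Yes, equivalent

Both queries return: [('Bob',), ('Carol',), ('Eve',), ('Ivan',), ('Judy',), ('Niaj',), ('Peggy',)]

Reason: IS NOT NULL vs self-equality (both exclude NULLs)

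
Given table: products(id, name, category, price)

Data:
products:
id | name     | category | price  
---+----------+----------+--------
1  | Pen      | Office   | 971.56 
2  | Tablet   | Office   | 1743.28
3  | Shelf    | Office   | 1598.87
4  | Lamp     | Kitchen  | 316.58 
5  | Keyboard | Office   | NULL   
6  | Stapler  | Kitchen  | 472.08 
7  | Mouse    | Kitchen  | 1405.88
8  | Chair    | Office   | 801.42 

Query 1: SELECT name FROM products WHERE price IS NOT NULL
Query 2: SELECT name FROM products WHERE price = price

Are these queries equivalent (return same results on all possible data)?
Yes, equivalent

Both queries return: [('Chair',), ('Lamp',), ('Mouse',), ('Pen',), ('Shelf',), ('Stapler',), ('Tablet',)]

Reason: IS NOT NULL vs self-equality (both exclude NULLs)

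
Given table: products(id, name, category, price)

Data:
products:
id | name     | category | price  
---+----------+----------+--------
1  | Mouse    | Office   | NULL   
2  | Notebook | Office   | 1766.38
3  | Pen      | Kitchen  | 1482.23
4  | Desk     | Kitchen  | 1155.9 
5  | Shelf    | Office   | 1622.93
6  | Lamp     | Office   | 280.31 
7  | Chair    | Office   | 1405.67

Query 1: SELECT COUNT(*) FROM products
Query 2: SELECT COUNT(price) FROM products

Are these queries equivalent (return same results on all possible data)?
No, not equivalent

Query 1 returns: [(7,)]
Query 2 returns: [(6,)]

Reason: COUNT(*) includes NULLs, COUNT(column) excludes them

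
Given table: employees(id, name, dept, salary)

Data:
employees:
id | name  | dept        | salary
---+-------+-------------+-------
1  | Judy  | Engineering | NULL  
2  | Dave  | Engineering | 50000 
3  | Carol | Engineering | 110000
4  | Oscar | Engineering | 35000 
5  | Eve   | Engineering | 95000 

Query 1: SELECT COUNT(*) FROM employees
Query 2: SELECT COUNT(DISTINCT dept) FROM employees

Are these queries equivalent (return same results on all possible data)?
No, not equivalent

Query 1 returns: [(5,)]
Query 2 returns: [(1,)]

Reason: COUNT(*) counts rows, COUNT(DISTINCT dept) counts unique depts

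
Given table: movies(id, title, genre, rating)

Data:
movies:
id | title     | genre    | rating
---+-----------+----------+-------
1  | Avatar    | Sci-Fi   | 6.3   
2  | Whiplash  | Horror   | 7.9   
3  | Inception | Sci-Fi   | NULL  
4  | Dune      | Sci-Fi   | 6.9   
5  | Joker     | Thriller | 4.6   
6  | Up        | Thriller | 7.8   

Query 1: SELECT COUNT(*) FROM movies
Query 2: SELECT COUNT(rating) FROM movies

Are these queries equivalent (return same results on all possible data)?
No, not equivalent

Query 1 returns: [(6,)]
Query 2 returns: [(5,)]

Reason: COUNT(*) includes NULLs, COUNT(column) excludes them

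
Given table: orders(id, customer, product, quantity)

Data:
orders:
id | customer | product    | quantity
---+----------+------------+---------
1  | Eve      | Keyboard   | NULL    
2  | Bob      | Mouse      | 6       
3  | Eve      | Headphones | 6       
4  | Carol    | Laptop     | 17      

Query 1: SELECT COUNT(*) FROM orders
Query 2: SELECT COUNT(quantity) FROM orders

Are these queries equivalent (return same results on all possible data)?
No, not equivalent

Query 1 returns: [(4,)]
Query 2 returns: [(3,)]

Reason: COUNT(*) includes NULLs, COUNT(column) excludes them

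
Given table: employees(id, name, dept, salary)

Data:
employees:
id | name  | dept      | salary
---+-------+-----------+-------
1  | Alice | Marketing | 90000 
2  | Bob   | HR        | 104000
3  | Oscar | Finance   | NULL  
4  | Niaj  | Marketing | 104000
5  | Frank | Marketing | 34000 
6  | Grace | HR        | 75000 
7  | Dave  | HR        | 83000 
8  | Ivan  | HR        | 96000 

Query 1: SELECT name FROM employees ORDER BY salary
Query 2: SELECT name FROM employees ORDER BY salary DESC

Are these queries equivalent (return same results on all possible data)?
No, not equivalent

Query 1 returns: [('Oscar',), ('Frank',), ('Grace',), ('Dave',), ('Alice',), ('Ivan',), ('Bob',), ('Niaj',)]
Query 2 returns: [('Bob',), ('Niaj',), ('Ivan',), ('Alice',), ('Dave',), ('Grace',), ('Frank',), ('Oscar',)]

Reason: ASC vs DESC gives opposite ordering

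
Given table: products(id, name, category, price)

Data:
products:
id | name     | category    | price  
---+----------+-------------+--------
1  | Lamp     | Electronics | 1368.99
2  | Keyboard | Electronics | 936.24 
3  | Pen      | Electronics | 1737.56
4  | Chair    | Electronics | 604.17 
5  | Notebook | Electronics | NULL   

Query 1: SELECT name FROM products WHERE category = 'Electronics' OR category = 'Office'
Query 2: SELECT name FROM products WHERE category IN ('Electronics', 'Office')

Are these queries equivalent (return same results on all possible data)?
Yes, equivalent

Both queries return: [('Chair',), ('Keyboard',), ('Lamp',), ('Notebook',), ('Pen',)]

Reason: OR vs IN are equivalent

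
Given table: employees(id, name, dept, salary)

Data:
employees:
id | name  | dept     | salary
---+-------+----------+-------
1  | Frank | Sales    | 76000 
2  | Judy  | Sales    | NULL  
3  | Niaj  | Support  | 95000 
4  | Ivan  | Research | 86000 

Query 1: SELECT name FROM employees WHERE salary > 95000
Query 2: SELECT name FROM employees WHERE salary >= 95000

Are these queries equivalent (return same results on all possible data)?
No, not equivalent

Query 1 returns: []
Query 2 returns: [('Niaj',)]

Reason: > vs >= gives different results when salary = 95000 exists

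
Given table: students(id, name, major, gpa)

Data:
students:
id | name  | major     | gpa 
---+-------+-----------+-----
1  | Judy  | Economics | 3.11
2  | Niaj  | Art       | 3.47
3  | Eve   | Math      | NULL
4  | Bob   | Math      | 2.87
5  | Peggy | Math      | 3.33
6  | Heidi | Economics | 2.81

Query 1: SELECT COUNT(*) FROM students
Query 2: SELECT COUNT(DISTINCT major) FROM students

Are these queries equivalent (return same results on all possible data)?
No, not equivalent

Query 1 returns: [(6,)]
Query 2 returns: [(3,)]

Reason: COUNT(*) counts rows, COUNT(DISTINCT major) counts unique majors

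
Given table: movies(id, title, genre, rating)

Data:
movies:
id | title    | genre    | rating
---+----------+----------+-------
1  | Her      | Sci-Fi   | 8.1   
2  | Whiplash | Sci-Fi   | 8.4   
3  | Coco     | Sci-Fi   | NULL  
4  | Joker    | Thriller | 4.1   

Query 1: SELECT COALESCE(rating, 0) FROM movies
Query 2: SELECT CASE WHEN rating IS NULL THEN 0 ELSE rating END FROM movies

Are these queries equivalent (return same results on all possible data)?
Yes, equivalent

Both queries return: [(0,), (4.1,), (8.1,), (8.4,)]

Reason: COALESCE vs CASE for NULL handling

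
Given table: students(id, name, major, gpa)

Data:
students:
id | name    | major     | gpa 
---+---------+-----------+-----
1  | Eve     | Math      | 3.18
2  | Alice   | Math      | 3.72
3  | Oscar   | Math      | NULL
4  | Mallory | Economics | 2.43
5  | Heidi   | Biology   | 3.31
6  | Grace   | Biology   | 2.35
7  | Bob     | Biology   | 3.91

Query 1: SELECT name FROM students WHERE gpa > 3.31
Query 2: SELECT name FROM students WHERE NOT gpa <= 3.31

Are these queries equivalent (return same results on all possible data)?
Yes, equivalent

Both queries return: [('Alice',), ('Bob',)]

Reason: Both filter gpa > 3.31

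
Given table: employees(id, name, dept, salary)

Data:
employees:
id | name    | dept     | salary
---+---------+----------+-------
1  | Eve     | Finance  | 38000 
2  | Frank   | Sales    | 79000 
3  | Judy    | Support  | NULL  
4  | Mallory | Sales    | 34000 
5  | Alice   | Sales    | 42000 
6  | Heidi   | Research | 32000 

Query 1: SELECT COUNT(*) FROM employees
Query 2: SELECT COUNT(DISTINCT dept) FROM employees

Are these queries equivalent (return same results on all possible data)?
No, not equivalent

Query 1 returns: [(6,)]
Query 2 returns: [(4,)]

Reason: COUNT(*) counts rows, COUNT(DISTINCT dept) counts unique depts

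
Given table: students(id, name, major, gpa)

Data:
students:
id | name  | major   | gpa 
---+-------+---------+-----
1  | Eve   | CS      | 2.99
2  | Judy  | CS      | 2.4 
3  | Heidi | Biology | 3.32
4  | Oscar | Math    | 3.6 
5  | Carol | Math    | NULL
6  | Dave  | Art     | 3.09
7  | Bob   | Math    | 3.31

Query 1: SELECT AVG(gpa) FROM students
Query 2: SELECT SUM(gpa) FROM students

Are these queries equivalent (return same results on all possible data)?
No, not equivalent

Query 1 returns: [(3.1183333333333336,)]
Query 2 returns: [(18.71,)]

Reason: AVG vs SUM give different aggregate values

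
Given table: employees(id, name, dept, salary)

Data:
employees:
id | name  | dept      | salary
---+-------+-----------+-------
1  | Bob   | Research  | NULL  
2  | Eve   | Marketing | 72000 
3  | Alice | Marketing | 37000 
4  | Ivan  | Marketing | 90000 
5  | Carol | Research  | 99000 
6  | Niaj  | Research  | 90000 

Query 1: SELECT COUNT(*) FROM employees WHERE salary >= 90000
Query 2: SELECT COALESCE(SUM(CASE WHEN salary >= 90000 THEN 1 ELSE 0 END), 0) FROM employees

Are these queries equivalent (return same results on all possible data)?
Yes, equivalent

Both queries return: [(3,)]

Reason: COUNT with WHERE vs conditional SUM (COALESCE handles empty-table NULL)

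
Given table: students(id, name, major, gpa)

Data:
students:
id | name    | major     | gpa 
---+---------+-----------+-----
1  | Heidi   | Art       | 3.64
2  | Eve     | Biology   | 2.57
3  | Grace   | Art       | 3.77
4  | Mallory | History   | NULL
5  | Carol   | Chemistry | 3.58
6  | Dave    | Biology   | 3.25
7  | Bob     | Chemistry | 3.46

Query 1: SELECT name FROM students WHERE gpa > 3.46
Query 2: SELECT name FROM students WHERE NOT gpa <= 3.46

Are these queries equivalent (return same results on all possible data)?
Yes, equivalent

Both queries return: [('Carol',), ('Grace',), ('Heidi',)]

Reason: Both filter gpa > 3.46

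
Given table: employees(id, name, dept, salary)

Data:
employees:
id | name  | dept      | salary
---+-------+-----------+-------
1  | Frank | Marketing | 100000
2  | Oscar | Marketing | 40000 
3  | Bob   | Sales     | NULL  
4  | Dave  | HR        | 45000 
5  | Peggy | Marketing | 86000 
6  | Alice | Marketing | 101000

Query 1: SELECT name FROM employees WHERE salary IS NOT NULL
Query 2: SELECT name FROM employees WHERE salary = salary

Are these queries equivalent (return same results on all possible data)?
Yes, equivalent

Both queries return: [('Alice',), ('Dave',), ('Frank',), ('Oscar',), ('Peggy',)]

Reason: IS NOT NULL vs self-equality (both exclude NULLs)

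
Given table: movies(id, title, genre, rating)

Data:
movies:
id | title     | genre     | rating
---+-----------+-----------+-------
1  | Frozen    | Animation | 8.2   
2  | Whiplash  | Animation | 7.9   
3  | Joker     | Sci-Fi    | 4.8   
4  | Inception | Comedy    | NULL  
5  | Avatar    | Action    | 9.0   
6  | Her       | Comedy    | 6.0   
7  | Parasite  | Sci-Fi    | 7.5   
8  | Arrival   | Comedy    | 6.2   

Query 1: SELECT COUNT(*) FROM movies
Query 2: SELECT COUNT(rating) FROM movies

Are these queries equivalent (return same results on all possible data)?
No, not equivalent

Query 1 returns: [(8,)]
Query 2 returns: [(7,)]

Reason: COUNT(*) includes NULLs, COUNT(column) excludes them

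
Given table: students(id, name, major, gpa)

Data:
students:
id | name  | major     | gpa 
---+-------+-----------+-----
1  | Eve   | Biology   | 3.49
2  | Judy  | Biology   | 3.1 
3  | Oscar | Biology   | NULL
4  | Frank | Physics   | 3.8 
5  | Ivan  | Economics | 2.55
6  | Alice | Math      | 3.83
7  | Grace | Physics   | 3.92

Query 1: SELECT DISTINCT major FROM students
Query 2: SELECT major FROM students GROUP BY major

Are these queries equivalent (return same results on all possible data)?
Yes, equivalent

Both queries return: [('Biology',), ('Economics',), ('Math',), ('Physics',)]

Reason: Both get unique majors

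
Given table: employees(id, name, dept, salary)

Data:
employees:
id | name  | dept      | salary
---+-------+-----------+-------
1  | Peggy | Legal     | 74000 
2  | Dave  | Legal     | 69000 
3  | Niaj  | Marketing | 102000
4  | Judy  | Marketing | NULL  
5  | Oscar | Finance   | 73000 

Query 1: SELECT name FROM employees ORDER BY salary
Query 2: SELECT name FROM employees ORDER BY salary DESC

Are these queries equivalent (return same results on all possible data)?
No, not equivalent

Query 1 returns: [('Judy',), ('Dave',), ('Oscar',), ('Peggy',), ('Niaj',)]
Query 2 returns: [('Niaj',), ('Peggy',), ('Oscar',), ('Dave',), ('Judy',)]

Reason: ASC vs DESC gives opposite ordering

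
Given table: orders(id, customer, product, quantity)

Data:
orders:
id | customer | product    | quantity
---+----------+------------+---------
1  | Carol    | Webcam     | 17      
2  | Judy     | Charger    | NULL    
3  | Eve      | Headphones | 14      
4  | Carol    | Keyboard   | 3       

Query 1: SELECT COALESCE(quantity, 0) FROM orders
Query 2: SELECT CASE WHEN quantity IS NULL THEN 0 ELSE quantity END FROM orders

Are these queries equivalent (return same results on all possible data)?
Yes, equivalent

Both queries return: [(0,), (3,), (14,), (17,)]

Reason: COALESCE vs CASE for NULL handling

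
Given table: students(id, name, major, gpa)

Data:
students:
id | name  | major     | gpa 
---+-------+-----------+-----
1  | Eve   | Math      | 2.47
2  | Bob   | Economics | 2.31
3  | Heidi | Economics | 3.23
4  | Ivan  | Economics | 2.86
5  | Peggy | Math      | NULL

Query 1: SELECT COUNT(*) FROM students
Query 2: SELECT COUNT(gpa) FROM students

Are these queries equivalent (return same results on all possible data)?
No, not equivalent

Query 1 returns: [(5,)]
Query 2 returns: [(4,)]

Reason: COUNT(*) includes NULLs, COUNT(column) excludes them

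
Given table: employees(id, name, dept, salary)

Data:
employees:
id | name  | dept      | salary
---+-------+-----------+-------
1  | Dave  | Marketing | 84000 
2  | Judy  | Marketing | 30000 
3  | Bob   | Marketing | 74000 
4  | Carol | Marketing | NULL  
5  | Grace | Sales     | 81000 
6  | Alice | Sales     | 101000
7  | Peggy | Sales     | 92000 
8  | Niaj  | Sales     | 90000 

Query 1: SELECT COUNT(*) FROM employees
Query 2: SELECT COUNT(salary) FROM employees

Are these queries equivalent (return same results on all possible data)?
No, not equivalent

Query 1 returns: [(8,)]
Query 2 returns: [(7,)]

Reason: COUNT(*) includes NULLs, COUNT(column) excludes them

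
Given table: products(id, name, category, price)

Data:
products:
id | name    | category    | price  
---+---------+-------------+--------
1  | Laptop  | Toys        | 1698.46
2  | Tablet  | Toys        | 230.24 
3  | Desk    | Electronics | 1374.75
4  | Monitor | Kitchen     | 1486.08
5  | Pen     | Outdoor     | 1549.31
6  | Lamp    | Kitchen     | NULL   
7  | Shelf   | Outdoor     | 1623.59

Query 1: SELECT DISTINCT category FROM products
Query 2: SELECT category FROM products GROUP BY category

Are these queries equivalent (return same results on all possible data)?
Yes, equivalent

Both queries return: [('Electronics',), ('Kitchen',), ('Outdoor',), ('Toys',)]

Reason: Both get unique categorys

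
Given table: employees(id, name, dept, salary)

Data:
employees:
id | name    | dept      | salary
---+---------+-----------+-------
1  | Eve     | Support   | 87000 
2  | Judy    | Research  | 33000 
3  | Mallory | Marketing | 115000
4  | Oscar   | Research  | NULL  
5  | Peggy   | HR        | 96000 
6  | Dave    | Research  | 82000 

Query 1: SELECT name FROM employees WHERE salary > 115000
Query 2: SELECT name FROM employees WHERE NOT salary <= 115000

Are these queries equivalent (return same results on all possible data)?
Yes, equivalent

Both queries return: []

Reason: Both filter salary > 115000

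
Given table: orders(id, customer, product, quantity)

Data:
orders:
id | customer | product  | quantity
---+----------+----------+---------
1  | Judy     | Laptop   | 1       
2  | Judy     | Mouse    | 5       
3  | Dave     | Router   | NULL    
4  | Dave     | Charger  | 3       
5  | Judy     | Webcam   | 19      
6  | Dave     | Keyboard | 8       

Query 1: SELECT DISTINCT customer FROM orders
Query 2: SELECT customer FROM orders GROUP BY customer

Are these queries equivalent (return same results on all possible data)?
Yes, equivalent

Both queries return: [('Dave',), ('Judy',)]

Reason: Both get unique customers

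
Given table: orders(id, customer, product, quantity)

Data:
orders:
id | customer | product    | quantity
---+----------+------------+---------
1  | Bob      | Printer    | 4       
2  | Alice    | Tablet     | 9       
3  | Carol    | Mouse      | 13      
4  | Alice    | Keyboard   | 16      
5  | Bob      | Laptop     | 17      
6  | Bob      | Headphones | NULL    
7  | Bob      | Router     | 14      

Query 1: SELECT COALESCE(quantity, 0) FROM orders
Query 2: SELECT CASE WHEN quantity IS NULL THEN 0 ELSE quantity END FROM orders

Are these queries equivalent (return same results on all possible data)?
Yes, equivalent

Both queries return: [(0,), (4,), (9,), (13,), (14,), (16,), (17,)]

Reason: COALESCE vs CASE for NULL handling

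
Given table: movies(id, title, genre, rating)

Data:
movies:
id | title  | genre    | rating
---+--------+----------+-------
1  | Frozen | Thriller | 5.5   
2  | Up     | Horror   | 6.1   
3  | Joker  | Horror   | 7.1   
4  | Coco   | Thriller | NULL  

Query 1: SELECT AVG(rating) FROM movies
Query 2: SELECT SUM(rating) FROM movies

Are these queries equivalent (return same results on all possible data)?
No, not equivalent

Query 1 returns: [(6.233333333333333,)]
Query 2 returns: [(18.7,)]

Reason: AVG vs SUM give different aggregate values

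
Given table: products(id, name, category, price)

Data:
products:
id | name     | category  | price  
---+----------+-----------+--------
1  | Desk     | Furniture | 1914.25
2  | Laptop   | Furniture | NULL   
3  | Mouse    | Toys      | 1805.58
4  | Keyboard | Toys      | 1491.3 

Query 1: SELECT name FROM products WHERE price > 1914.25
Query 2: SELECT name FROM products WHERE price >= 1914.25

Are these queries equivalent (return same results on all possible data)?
No, not equivalent

Query 1 returns: []
Query 2 returns: [('Desk',)]

Reason: > vs >= gives different results when price = 1914.25 exists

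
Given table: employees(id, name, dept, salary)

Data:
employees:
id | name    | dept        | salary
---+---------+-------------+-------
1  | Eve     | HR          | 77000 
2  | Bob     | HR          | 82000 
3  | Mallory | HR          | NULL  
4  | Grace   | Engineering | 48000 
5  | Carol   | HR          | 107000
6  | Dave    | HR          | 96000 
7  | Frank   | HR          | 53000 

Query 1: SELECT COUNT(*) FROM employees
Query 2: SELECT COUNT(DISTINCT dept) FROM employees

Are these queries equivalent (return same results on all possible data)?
No, not equivalent

Query 1 returns: [(7,)]
Query 2 returns: [(2,)]

Reason: COUNT(*) counts rows, COUNT(DISTINCT dept) counts unique depts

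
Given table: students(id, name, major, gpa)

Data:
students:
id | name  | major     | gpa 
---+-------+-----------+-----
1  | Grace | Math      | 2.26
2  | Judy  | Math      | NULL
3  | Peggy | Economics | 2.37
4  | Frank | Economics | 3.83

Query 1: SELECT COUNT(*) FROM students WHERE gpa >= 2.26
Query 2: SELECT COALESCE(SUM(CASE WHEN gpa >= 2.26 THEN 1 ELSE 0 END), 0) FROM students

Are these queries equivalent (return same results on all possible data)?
Yes, equivalent

Both queries return: [(3,)]

Reason: COUNT with WHERE vs conditional SUM (COALESCE handles empty-table NULL)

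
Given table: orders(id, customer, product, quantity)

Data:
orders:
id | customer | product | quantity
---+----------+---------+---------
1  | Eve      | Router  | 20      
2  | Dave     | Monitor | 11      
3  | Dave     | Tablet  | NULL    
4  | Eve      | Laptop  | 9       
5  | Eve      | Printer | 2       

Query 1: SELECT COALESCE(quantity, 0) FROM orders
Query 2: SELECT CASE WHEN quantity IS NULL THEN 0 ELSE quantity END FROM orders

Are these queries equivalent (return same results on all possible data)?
Yes, equivalent

Both queries return: [(0,), (2,), (9,), (11,), (20,)]

Reason: COALESCE vs CASE for NULL handling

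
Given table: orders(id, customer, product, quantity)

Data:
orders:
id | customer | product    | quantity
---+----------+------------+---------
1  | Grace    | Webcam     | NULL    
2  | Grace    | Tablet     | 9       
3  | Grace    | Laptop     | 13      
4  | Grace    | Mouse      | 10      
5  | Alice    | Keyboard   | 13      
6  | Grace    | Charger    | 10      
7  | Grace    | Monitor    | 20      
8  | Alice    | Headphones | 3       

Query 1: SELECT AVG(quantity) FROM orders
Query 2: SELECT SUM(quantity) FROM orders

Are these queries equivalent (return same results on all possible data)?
No, not equivalent

Query 1 returns: [(11.142857142857142,)]
Query 2 returns: [(78,)]

Reason: AVG vs SUM give different aggregate values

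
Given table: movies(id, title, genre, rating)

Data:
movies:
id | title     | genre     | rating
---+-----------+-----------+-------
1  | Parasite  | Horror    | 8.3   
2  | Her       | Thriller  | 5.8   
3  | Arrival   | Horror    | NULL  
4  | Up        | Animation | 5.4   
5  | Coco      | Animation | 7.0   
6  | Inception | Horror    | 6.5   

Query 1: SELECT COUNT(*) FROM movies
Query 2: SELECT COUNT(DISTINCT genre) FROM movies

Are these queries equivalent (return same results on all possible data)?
No, not equivalent

Query 1 returns: [(6,)]
Query 2 returns: [(3,)]

Reason: COUNT(*) counts rows, COUNT(DISTINCT genre) counts unique genres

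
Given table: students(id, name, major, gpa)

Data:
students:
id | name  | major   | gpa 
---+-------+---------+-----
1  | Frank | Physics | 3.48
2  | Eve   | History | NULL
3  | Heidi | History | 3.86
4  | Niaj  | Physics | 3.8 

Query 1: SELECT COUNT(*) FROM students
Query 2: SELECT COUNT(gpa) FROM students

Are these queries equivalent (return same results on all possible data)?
No, not equivalent

Query 1 returns: [(4,)]
Query 2 returns: [(3,)]

Reason: COUNT(*) includes NULLs, COUNT(column) excludes them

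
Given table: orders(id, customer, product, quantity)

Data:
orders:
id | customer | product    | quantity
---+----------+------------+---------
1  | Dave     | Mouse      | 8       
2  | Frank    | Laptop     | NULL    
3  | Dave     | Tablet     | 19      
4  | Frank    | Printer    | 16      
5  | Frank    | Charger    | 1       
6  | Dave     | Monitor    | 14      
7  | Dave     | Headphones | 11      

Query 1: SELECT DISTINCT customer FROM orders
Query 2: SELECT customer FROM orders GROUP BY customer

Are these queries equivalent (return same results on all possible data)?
Yes, equivalent

Both queries return: [('Dave',), ('Frank',)]

Reason: Both get unique customers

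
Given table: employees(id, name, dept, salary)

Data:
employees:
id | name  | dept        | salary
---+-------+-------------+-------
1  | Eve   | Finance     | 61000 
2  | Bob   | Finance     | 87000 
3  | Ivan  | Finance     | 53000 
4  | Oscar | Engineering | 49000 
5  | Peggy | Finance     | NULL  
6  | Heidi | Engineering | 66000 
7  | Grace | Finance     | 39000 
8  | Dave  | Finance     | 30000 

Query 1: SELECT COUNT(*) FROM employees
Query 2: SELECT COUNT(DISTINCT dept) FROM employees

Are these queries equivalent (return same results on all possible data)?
No, not equivalent

Query 1 returns: [(8,)]
Query 2 returns: [(2,)]

Reason: COUNT(*) counts rows, COUNT(DISTINCT dept) counts unique depts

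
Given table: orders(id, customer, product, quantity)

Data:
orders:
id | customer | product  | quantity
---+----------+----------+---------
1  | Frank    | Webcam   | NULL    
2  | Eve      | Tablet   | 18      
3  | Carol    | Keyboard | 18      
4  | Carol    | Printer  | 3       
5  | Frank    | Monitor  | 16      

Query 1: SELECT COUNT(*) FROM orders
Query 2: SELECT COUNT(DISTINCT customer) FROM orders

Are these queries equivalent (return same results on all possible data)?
No, not equivalent

Query 1 returns: [(5,)]
Query 2 returns: [(3,)]

Reason: COUNT(*) counts rows, COUNT(DISTINCT customer) counts unique customers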